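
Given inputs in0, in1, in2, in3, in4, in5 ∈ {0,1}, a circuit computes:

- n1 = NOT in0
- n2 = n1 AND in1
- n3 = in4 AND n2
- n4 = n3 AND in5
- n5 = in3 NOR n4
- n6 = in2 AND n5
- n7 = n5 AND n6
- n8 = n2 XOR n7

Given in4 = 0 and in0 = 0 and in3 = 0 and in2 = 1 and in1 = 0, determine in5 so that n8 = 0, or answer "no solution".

With in4 = 0 and in0 = 0 and in3 = 0 and in2 = 1 and in1 = 0 fixed, none of the 2 settings of in5 give n8 = 0.
For example, with in5=0:
n1 = NOT in0 = NOT 0 = 1
n2 = n1 AND in1 = 1 AND 0 = 0
n3 = in4 AND n2 = 0 AND 0 = 0
n4 = n3 AND in5 = 0 AND 0 = 0
n5 = in3 NOR n4 = 0 NOR 0 = 1
n6 = in2 AND n5 = 1 AND 1 = 1
n7 = n5 AND n6 = 1 AND 1 = 1
n8 = n2 XOR n7 = 0 XOR 1 = 1
giving n8 = 1 ≠ 0.

no solution exists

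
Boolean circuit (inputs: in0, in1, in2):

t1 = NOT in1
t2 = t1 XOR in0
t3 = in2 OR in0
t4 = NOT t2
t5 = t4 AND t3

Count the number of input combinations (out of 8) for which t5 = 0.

t5 = t4 AND t3 must be 0, so at least one of t4, t3 is 0.
Satisfying assignments:
  in0=0, in1=0, in2=0
  in0=0, in1=0, in2=1
  in0=0, in1=1, in2=0
  in0=1, in1=1, in2=0
  in0=1, in1=1, in2=1

5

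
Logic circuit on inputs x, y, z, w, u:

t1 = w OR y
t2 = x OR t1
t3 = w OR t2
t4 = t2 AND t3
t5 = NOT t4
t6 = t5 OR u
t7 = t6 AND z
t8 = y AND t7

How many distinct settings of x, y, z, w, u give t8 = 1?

t8 = y AND t7 must be 1, so both y = 1 and t7 = 1.
t7 = t6 AND z must be 1, so both t6 = 1 and z = 1.
Enumerating the 32 input combinations, 4 give t8 = 1 and 28 give t8 = 0.

4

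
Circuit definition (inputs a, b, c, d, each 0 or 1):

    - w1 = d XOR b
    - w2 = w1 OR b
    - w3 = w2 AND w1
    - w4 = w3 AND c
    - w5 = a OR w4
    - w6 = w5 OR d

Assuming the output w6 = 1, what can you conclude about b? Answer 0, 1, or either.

Both values of b occur among assignments with w6 = 1:
  b=0: a=0, b=0, c=0, d=1
  b=1: a=0, b=1, c=0, d=1

either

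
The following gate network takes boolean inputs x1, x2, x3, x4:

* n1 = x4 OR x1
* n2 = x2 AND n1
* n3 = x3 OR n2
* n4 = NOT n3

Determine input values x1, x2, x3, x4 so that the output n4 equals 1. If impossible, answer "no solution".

x1=1, x2=0, x3=0, x4=1

n4 = NOT n3 must be 1, so n3 = 0.
n3 = x3 OR n2 must be 0, so both x3 = 0 and n2 = 0.
n2 = x2 AND n1 must be 0, so at least one of x2, n1 is 0.
Check with x1=1, x2=0, x3=0, x4=1:
n1 = x4 OR x1 = 1 OR 1 = 1
n2 = x2 AND n1 = 0 AND 1 = 0
n3 = x3 OR n2 = 0 OR 0 = 0
n4 = NOT n3 = NOT 0 = 1
So n4 = 1 as required.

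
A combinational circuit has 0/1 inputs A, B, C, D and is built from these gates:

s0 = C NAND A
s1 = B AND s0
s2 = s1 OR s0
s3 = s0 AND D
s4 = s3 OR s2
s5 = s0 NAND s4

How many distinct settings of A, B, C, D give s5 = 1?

4

s5 = s0 NAND s4 must be 1, so at least one of s0, s4 is 0.
Satisfying assignments:
  A=1, B=0, C=1, D=0
  A=1, B=0, C=1, D=1
  A=1, B=1, C=1, D=0
  A=1, B=1, C=1, D=1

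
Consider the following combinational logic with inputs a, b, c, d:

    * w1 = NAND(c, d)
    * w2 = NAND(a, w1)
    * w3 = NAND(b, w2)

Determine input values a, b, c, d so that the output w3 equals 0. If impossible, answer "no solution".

Check with a=0 b=1 c=1 d=0:
w1 = NAND(c, d) = NAND(1, 0) = 1
w2 = NAND(a, w1) = NAND(0, 1) = 1
w3 = NAND(b, w2) = NAND(1, 1) = 0
So w3 = 0 as required.

a=0 b=1 c=1 d=0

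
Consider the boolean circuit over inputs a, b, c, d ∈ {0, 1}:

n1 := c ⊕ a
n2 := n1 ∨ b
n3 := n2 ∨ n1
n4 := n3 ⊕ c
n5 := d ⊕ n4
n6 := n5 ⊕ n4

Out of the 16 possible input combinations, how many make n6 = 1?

n6 = n5 ⊕ n4 must be 1, so n5 and n4 differ.
Enumerating the 16 input combinations, 8 give n6 = 1 and 8 give n6 = 0.

8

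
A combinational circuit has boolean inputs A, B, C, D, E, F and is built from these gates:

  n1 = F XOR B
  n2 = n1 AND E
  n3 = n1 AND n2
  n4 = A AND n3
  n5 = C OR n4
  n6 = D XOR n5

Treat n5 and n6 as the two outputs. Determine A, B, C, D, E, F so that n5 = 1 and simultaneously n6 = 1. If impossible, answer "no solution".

Check with A=1, B=1, C=1, D=0, E=0, F=1:
n1 = F XOR B = 1 XOR 1 = 0
n2 = n1 AND E = 0 AND 0 = 0
n3 = n1 AND n2 = 0 AND 0 = 0
n4 = A AND n3 = 1 AND 0 = 0
n5 = C OR n4 = 1 OR 0 = 1
n6 = D XOR n5 = 0 XOR 1 = 1
So n5 = 1 and n6 = 1.

A=1, B=1, C=1, D=0, E=0, F=1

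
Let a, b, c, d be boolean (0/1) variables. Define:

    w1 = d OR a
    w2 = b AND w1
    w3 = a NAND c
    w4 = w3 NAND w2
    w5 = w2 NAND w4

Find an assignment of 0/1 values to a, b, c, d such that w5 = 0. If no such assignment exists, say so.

w5 = w2 NAND w4 must be 0, so both w2 = 1 and w4 = 1.
Check with a=1, b=1, c=1, d=0:
w1 = d OR a = 0 OR 1 = 1
w2 = b AND w1 = 1 AND 1 = 1
w3 = a NAND c = 1 NAND 1 = 0
w4 = w3 NAND w2 = 0 NAND 1 = 1
w5 = w2 NAND w4 = 1 NAND 1 = 0
So w5 = 0 as required.

a=1, b=1, c=1, d=0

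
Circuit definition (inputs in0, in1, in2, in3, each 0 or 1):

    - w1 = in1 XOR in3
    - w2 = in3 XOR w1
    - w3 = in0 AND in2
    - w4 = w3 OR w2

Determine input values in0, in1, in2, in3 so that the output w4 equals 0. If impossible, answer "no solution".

in0=0, in1=0, in2=1, in3=0

w4 = w3 OR w2 must be 0, so both w3 = 0 and w2 = 0.
w3 = in0 AND in2 must be 0, so at least one of in0, in2 is 0.
w2 = in3 XOR w1 must be 0, so in3 and w1 are equal.
Check with in0=0, in1=0, in2=1, in3=0:
w1 = in1 XOR in3 = 0 XOR 0 = 0
w2 = in3 XOR w1 = 0 XOR 0 = 0
w3 = in0 AND in2 = 0 AND 1 = 0
w4 = w3 OR w2 = 0 OR 0 = 0
So w4 = 0 as required.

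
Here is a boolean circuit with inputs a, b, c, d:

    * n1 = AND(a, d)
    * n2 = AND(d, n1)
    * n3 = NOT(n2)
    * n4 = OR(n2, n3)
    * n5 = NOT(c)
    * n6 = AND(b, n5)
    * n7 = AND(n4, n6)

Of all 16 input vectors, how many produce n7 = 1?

4

n7 = AND(n4, n6) must be 1, so both n4 = 1 and n6 = 1.
n4 = OR(n2, n3) must be 1, so at least one of n2, n3 is 1.
n6 = AND(b, n5) must be 1, so both b = 1 and n5 = 1.
Satisfying assignments:
  a=0, b=1, c=0, d=0
  a=0, b=1, c=0, d=1
  a=1, b=1, c=0, d=0
  a=1, b=1, c=0, d=1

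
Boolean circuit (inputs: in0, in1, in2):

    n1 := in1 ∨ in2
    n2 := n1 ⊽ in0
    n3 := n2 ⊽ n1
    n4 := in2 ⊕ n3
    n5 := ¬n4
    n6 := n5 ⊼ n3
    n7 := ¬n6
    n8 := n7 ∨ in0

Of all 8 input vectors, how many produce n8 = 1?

n8 = n7 ∨ in0 must be 1, so at least one of n7, in0 is 1.
Enumerating the 8 input combinations, 4 give n8 = 1 and 4 give n8 = 0.

4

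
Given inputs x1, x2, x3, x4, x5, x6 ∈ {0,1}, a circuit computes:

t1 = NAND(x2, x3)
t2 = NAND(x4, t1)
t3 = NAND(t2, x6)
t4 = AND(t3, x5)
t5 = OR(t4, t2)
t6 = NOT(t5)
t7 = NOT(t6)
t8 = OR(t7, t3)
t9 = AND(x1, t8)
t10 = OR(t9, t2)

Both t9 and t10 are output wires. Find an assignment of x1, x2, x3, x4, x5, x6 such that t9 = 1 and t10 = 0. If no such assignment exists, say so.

no solution exists

Across all 64 input combinations, none give both t9 = 1 and t10 = 0.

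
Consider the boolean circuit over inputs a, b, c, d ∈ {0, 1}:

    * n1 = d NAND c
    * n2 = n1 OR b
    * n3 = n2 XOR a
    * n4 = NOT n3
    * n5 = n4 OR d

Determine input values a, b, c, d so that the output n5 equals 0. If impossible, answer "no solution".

a=0 b=0 c=1 d=0

Check with a=0 b=0 c=1 d=0:
n1 = d NAND c = 0 NAND 1 = 1
n2 = n1 OR b = 1 OR 0 = 1
n3 = n2 XOR a = 1 XOR 0 = 1
n4 = NOT n3 = NOT 1 = 0
n5 = n4 OR d = 0 OR 0 = 0
So n5 = 0 as required.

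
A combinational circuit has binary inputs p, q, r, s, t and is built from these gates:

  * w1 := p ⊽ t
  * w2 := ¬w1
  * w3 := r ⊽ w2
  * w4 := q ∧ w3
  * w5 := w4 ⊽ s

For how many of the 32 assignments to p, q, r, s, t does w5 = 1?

15

w5 = w4 ⊽ s must be 1, so both w4 = 0 and s = 0.
Enumerating the 32 input combinations, 15 give w5 = 1 and 17 give w5 = 0.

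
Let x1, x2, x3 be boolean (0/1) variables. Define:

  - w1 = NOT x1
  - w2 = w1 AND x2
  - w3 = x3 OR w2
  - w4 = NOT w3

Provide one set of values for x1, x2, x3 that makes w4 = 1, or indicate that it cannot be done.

x1=1, x2=1, x3=0

w4 = NOT w3 must be 1, so w3 = 0.
Check with x1=1, x2=1, x3=0:
w1 = NOT x1 = NOT 1 = 0
w2 = w1 AND x2 = 0 AND 1 = 0
w3 = x3 OR w2 = 0 OR 0 = 0
w4 = NOT w3 = NOT 0 = 1
So w4 = 1 as required.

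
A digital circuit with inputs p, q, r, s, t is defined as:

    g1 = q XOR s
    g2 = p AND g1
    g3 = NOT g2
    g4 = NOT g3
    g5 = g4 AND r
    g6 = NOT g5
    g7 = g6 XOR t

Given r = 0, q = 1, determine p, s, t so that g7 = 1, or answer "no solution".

g7 = g6 XOR t must be 1, so g6 and t differ.
Check with r = 0, q = 1 and p=0, s=0, t=0:
g1 = q XOR s = 1 XOR 0 = 1
g2 = p AND g1 = 0 AND 1 = 0
g3 = NOT g2 = NOT 0 = 1
g4 = NOT g3 = NOT 1 = 0
g5 = g4 AND r = 0 AND 0 = 0
g6 = NOT g5 = NOT 0 = 1
g7 = g6 XOR t = 1 XOR 0 = 1
So g7 = 1.

p=0, s=0, t=0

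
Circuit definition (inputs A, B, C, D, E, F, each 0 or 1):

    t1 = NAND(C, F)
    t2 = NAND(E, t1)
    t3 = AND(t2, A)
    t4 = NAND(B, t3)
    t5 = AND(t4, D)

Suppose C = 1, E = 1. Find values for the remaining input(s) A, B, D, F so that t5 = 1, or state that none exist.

t5 = AND(t4, D) must be 1, so both t4 = 1 and D = 1.
t4 = NAND(B, t3) must be 1, so at least one of B, t3 is 0.
Check with C = 1, E = 1 and A=0, B=0, D=1, F=0:
t1 = NAND(C, F) = NAND(1, 0) = 1
t2 = NAND(E, t1) = NAND(1, 1) = 0
t3 = AND(t2, A) = AND(0, 0) = 0
t4 = NAND(B, t3) = NAND(0, 0) = 1
t5 = AND(t4, D) = AND(1, 1) = 1
So t5 = 1.

A=0, B=0, D=1, F=0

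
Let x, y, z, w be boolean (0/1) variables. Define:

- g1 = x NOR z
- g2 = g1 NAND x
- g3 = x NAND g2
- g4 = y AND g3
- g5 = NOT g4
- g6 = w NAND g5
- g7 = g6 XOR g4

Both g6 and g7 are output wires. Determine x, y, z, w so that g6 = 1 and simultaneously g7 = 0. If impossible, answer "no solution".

Check with x=0, y=1, z=1, w=1:
g1 = x NOR z = 0 NOR 1 = 0
g2 = g1 NAND x = 0 NAND 0 = 1
g3 = x NAND g2 = 0 NAND 1 = 1
g4 = y AND g3 = 1 AND 1 = 1
g5 = NOT g4 = NOT 1 = 0
g6 = w NAND g5 = 1 NAND 0 = 1
g7 = g6 XOR g4 = 1 XOR 1 = 0
So g6 = 1 and g7 = 0.

x=0, y=1, z=1, w=1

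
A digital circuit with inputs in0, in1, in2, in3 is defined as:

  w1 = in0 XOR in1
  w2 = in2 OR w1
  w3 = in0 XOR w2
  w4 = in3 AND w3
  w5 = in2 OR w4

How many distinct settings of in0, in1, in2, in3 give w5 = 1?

10

w5 = in2 OR w4 must be 1, so at least one of in2, w4 is 1.
Enumerating the 16 input combinations, 10 give w5 = 1 and 6 give w5 = 0.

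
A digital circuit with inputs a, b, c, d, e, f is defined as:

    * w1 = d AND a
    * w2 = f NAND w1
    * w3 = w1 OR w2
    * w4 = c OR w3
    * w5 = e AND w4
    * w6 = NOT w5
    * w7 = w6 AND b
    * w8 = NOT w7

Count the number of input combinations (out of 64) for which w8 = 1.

w8 = NOT w7 must be 1, so w7 = 0.
w7 = w6 AND b must be 0, so at least one of w6, b is 0.
Enumerating the 64 input combinations, 48 give w8 = 1 and 16 give w8 = 0.

48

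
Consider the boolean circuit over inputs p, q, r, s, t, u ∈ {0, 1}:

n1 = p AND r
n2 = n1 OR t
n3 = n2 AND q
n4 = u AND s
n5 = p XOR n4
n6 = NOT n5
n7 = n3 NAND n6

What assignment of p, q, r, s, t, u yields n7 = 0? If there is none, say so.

n7 = n3 NAND n6 must be 0, so both n3 = 1 and n6 = 1.
n3 = n2 AND q must be 1, so both n2 = 1 and q = 1.
n6 = NOT n5 must be 1, so n5 = 0.
Check with p=0, q=1, r=0, s=0, t=1, u=0:
n1 = p AND r = 0 AND 0 = 0
n2 = n1 OR t = 0 OR 1 = 1
n3 = n2 AND q = 1 AND 1 = 1
n4 = u AND s = 0 AND 0 = 0
n5 = p XOR n4 = 0 XOR 0 = 0
n6 = NOT n5 = NOT 0 = 1
n7 = n3 NAND n6 = 1 NAND 1 = 0
So n7 = 0 as required.

p=0, q=1, r=0, s=0, t=1, u=0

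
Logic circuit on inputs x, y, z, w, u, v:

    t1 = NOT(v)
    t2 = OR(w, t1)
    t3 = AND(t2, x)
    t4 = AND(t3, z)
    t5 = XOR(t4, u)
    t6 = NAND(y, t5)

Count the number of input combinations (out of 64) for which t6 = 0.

t6 = NAND(y, t5) must be 0, so both y = 1 and t5 = 1.
t5 = XOR(t4, u) must be 1, so t4 and u differ.
Enumerating the 64 input combinations, 16 give t6 = 0 and 48 give t6 = 1.

16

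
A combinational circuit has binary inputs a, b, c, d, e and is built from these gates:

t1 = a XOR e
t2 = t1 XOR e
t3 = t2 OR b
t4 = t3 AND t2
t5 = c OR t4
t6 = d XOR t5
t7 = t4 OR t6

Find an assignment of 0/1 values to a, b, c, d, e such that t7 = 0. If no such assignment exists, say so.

Check with a=0 b=1 c=0 d=0 e=0:
t1 = a XOR e = 0 XOR 0 = 0
t2 = t1 XOR e = 0 XOR 0 = 0
t3 = t2 OR b = 0 OR 1 = 1
t4 = t3 AND t2 = 1 AND 0 = 0
t5 = c OR t4 = 0 OR 0 = 0
t6 = d XOR t5 = 0 XOR 0 = 0
t7 = t4 OR t6 = 0 OR 0 = 0
So t7 = 0 as required.

a=0 b=1 c=0 d=0 e=0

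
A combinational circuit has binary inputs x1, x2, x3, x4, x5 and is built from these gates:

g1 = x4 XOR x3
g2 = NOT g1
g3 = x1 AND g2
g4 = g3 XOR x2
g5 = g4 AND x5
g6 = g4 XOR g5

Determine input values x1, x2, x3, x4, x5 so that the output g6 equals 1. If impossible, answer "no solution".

g6 = g4 XOR g5 must be 1, so g4 and g5 differ.
Check with x1=0, x2=1, x3=0, x4=1, x5=0:
g1 = x4 XOR x3 = 1 XOR 0 = 1
g2 = NOT g1 = NOT 1 = 0
g3 = x1 AND g2 = 0 AND 0 = 0
g4 = g3 XOR x2 = 0 XOR 1 = 1
g5 = g4 AND x5 = 1 AND 0 = 0
g6 = g4 XOR g5 = 1 XOR 0 = 1
So g6 = 1 as required.

x1=0, x2=1, x3=0, x4=1, x5=0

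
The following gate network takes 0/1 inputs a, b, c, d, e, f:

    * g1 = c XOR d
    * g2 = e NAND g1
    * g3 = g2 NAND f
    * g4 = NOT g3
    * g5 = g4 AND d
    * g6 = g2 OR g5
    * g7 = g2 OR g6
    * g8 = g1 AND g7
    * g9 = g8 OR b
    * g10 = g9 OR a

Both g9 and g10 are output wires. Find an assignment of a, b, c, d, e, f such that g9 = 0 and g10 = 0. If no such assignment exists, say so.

a=0 b=0 c=1 d=1 e=1 f=0

Check with a=0 b=0 c=1 d=1 e=1 f=0:
g1 = c XOR d = 1 XOR 1 = 0
g2 = e NAND g1 = 1 NAND 0 = 1
g3 = g2 NAND f = 1 NAND 0 = 1
g4 = NOT g3 = NOT 1 = 0
g5 = g4 AND d = 0 AND 1 = 0
g6 = g2 OR g5 = 1 OR 0 = 1
g7 = g2 OR g6 = 1 OR 1 = 1
g8 = g1 AND g7 = 0 AND 1 = 0
g9 = g8 OR b = 0 OR 0 = 0
g10 = g9 OR a = 0 OR 0 = 0
So g9 = 0 and g10 = 0.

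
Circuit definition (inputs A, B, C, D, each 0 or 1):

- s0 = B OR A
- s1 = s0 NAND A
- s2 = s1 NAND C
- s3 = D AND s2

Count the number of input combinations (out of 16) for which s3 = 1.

6

s3 = D AND s2 must be 1, so both D = 1 and s2 = 1.
Enumerating the 16 input combinations, 6 give s3 = 1 and 10 give s3 = 0.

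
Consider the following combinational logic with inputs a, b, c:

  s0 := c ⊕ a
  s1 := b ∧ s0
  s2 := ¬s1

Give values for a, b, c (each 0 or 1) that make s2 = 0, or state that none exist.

Check with a=1, b=1, c=0:
s0 = c ⊕ a = 0 ⊕ 1 = 1
s1 = b ∧ s0 = 1 ∧ 1 = 1
s2 = ¬s1 = ¬1 = 0
So s2 = 0 as required.

a=1, b=1, c=0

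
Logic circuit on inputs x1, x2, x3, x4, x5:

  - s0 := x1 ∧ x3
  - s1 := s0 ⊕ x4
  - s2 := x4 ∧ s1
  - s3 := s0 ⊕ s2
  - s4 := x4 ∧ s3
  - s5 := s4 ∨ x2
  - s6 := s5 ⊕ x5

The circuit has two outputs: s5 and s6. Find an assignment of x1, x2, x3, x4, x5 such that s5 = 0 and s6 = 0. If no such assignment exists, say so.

Check with x1=0 x2=0 x3=1 x4=0 x5=0:
s0 = x1 ∧ x3 = 0 ∧ 1 = 0
s1 = s0 ⊕ x4 = 0 ⊕ 0 = 0
s2 = x4 ∧ s1 = 0 ∧ 0 = 0
s3 = s0 ⊕ s2 = 0 ⊕ 0 = 0
s4 = x4 ∧ s3 = 0 ∧ 0 = 0
s5 = s4 ∨ x2 = 0 ∨ 0 = 0
s6 = s5 ⊕ x5 = 0 ⊕ 0 = 0
So s5 = 0 and s6 = 0.

x1=0 x2=0 x3=1 x4=0 x5=0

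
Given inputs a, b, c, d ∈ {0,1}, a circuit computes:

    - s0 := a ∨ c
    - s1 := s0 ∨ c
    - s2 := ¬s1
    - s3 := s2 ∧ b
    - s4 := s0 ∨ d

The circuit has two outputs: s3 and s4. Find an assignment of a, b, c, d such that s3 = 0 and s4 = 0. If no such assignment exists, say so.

Check with a=0 b=0 c=0 d=0:
s0 = a ∨ c = 0 ∨ 0 = 0
s1 = s0 ∨ c = 0 ∨ 0 = 0
s2 = ¬s1 = ¬0 = 1
s3 = s2 ∧ b = 1 ∧ 0 = 0
s4 = s0 ∨ d = 0 ∨ 0 = 0
So s3 = 0 and s4 = 0.

a=0 b=0 c=0 d=0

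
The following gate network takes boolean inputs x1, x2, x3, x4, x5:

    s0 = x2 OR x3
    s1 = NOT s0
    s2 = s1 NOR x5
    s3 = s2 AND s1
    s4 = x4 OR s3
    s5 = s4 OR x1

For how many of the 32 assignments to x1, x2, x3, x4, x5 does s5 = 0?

8

s5 = s4 OR x1 must be 0, so both s4 = 0 and x1 = 0.
Enumerating the 32 input combinations, 8 give s5 = 0 and 24 give s5 = 1.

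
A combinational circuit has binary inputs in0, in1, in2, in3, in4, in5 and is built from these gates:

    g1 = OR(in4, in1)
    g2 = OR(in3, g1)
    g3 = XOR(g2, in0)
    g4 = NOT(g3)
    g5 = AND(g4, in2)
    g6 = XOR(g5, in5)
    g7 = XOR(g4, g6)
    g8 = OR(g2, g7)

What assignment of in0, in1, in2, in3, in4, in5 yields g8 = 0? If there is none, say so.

g8 = OR(g2, g7) must be 0, so both g2 = 0 and g7 = 0.
Check with in0=0 in1=0 in2=1 in3=0 in4=0 in5=0:
g1 = OR(in4, in1) = OR(0, 0) = 0
g2 = OR(in3, g1) = OR(0, 0) = 0
g3 = XOR(g2, in0) = XOR(0, 0) = 0
g4 = NOT(g3) = NOT 0 = 1
g5 = AND(g4, in2) = AND(1, 1) = 1
g6 = XOR(g5, in5) = XOR(1, 0) = 1
g7 = XOR(g4, g6) = XOR(1, 1) = 0
g8 = OR(g2, g7) = OR(0, 0) = 0
So g8 = 0 as required.

in0=0 in1=0 in2=1 in3=0 in4=0 in5=0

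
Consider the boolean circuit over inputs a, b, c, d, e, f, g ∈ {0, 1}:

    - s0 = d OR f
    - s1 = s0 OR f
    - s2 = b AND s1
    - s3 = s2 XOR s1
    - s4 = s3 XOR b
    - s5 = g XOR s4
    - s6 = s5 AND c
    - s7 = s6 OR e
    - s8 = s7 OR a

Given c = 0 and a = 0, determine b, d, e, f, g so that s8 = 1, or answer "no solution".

b=1, d=1, e=1, f=0, g=0

Check with c = 0 and a = 0 and b=1, d=1, e=1, f=0, g=0:
s0 = d OR f = 1 OR 0 = 1
s1 = s0 OR f = 1 OR 0 = 1
s2 = b AND s1 = 1 AND 1 = 1
s3 = s2 XOR s1 = 1 XOR 1 = 0
s4 = s3 XOR b = 0 XOR 1 = 1
s5 = g XOR s4 = 0 XOR 1 = 1
s6 = s5 AND c = 1 AND 0 = 0
s7 = s6 OR e = 0 OR 1 = 1
s8 = s7 OR a = 1 OR 0 = 1
So s8 = 1.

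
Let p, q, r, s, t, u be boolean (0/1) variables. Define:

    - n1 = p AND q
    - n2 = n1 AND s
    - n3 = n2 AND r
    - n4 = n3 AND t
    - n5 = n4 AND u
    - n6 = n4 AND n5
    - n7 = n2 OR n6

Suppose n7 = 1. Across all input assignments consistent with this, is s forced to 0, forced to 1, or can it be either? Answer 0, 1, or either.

1

n7 = n2 OR n6 must be 1, so at least one of n2, n6 is 1.
Every assignment with n7 = 1 has s = 1; there are 8 such assignment(s).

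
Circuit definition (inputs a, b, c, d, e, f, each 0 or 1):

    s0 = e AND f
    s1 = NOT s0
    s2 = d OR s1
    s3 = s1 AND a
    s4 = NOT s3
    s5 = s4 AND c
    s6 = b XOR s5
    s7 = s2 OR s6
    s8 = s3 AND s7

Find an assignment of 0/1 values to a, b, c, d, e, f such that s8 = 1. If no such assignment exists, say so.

a=1, b=1, c=0, d=0, e=1, f=0

Check with a=1, b=1, c=0, d=0, e=1, f=0:
s0 = e AND f = 1 AND 0 = 0
s1 = NOT s0 = NOT 0 = 1
s2 = d OR s1 = 0 OR 1 = 1
s3 = s1 AND a = 1 AND 1 = 1
s4 = NOT s3 = NOT 1 = 0
s5 = s4 AND c = 0 AND 0 = 0
s6 = b XOR s5 = 1 XOR 0 = 1
s7 = s2 OR s6 = 1 OR 1 = 1
s8 = s3 AND s7 = 1 AND 1 = 1
So s8 = 1 as required.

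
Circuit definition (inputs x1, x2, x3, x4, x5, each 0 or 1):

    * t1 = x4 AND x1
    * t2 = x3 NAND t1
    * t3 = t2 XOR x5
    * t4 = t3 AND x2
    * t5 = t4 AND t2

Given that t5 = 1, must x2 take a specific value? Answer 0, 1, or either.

t5 = t4 AND t2 must be 1, so both t4 = 1 and t2 = 1.
Every assignment with t5 = 1 has x2 = 1; there are 7 such assignment(s).

1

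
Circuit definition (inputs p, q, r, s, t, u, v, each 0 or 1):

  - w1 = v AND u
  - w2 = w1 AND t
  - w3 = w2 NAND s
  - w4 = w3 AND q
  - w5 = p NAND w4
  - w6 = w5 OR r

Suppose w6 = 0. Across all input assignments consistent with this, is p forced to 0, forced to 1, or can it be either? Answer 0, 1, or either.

w6 = w5 OR r must be 0, so both w5 = 0 and r = 0.
w5 = p NAND w4 must be 0, so both p = 1 and w4 = 1.
w4 = w3 AND q must be 1, so both w3 = 1 and q = 1.
Every assignment with w6 = 0 has p = 1; there are 15 such assignment(s).

1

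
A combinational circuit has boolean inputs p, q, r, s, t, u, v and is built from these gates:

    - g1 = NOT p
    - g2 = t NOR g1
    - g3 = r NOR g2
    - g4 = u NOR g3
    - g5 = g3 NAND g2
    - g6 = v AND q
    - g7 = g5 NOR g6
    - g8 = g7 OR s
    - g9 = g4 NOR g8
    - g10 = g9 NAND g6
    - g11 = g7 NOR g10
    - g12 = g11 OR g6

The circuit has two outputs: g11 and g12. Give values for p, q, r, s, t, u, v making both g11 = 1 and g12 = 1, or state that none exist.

Check with p=0, q=1, r=1, s=0, t=0, u=1, v=1:
g1 = NOT p = NOT 0 = 1
g2 = t NOR g1 = 0 NOR 1 = 0
g3 = r NOR g2 = 1 NOR 0 = 0
g4 = u NOR g3 = 1 NOR 0 = 0
g5 = g3 NAND g2 = 0 NAND 0 = 1
g6 = v AND q = 1 AND 1 = 1
g7 = g5 NOR g6 = 1 NOR 1 = 0
g8 = g7 OR s = 0 OR 0 = 0
g9 = g4 NOR g8 = 0 NOR 0 = 1
g10 = g9 NAND g6 = 1 NAND 1 = 0
g11 = g7 NOR g10 = 0 NOR 0 = 1
g12 = g11 OR g6 = 1 OR 1 = 1
So g11 = 1 and g12 = 1.

p=0, q=1, r=1, s=0, t=0, u=1, v=1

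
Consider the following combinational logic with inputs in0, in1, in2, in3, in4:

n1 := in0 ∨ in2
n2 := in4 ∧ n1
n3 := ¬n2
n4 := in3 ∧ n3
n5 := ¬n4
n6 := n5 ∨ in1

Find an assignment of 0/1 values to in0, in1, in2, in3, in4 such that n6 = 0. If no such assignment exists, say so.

Check with in0=0 in1=0 in2=0 in3=1 in4=0:
n1 = in0 ∨ in2 = 0 ∨ 0 = 0
n2 = in4 ∧ n1 = 0 ∧ 0 = 0
n3 = ¬n2 = ¬0 = 1
n4 = in3 ∧ n3 = 1 ∧ 1 = 1
n5 = ¬n4 = ¬1 = 0
n6 = n5 ∨ in1 = 0 ∨ 0 = 0
So n6 = 0 as required.

in0=0 in1=0 in2=0 in3=1 in4=0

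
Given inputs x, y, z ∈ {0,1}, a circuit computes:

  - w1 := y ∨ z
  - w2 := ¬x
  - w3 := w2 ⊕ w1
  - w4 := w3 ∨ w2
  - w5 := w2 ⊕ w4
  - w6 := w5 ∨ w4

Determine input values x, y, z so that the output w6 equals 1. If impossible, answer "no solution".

x=0, y=0, z=1

w6 = w5 ∨ w4 must be 1, so at least one of w5, w4 is 1.
Check with x=0, y=0, z=1:
w1 = y ∨ z = 0 ∨ 1 = 1
w2 = ¬x = ¬0 = 1
w3 = w2 ⊕ w1 = 1 ⊕ 1 = 0
w4 = w3 ∨ w2 = 0 ∨ 1 = 1
w5 = w2 ⊕ w4 = 1 ⊕ 1 = 0
w6 = w5 ∨ w4 = 0 ∨ 1 = 1
So w6 = 1 as required.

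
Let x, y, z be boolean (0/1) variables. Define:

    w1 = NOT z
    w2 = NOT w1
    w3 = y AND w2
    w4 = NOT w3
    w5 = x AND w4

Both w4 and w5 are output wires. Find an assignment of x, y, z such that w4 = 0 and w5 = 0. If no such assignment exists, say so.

x=0, y=1, z=1

Check with x=0, y=1, z=1:
w1 = NOT z = NOT 1 = 0
w2 = NOT w1 = NOT 0 = 1
w3 = y AND w2 = 1 AND 1 = 1
w4 = NOT w3 = NOT 1 = 0
w5 = x AND w4 = 0 AND 0 = 0
So w4 = 0 and w5 = 0.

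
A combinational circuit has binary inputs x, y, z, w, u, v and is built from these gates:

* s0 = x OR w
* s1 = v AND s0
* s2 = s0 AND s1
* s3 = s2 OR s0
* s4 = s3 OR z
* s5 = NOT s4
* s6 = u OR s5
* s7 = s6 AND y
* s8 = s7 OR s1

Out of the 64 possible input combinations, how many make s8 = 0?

28

s8 = s7 OR s1 must be 0, so both s7 = 0 and s1 = 0.
Enumerating the 64 input combinations, 28 give s8 = 0 and 36 give s8 = 1.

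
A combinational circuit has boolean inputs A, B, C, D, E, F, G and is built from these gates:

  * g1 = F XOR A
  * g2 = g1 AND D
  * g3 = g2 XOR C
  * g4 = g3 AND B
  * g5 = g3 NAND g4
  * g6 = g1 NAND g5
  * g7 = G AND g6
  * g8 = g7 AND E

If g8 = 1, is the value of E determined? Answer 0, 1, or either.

g8 = g7 AND E must be 1, so both g7 = 1 and E = 1.
g7 = G AND g6 must be 1, so both G = 1 and g6 = 1.
Every assignment with g8 = 1 has E = 1; there are 20 such assignment(s).

1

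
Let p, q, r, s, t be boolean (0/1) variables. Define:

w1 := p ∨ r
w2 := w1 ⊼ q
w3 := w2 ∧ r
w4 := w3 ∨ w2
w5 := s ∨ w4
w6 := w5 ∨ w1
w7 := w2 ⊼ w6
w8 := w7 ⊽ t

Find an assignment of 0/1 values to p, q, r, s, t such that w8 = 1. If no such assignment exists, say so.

p=0, q=1, r=0, s=1, t=0

w8 = w7 ⊽ t must be 1, so both w7 = 0 and t = 0.
Check with p=0, q=1, r=0, s=1, t=0:
w1 = p ∨ r = 0 ∨ 0 = 0
w2 = w1 ⊼ q = 0 ⊼ 1 = 1
w3 = w2 ∧ r = 1 ∧ 0 = 0
w4 = w3 ∨ w2 = 0 ∨ 1 = 1
w5 = s ∨ w4 = 1 ∨ 1 = 1
w6 = w5 ∨ w1 = 1 ∨ 0 = 1
w7 = w2 ⊼ w6 = 1 ⊼ 1 = 0
w8 = w7 ⊽ t = 0 ⊽ 0 = 1
So w8 = 1 as required.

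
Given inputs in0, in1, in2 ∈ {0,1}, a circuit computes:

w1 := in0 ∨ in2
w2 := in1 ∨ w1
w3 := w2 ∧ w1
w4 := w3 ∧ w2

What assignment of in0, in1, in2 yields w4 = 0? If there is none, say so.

Check with in0=0, in1=1, in2=0:
w1 = in0 ∨ in2 = 0 ∨ 0 = 0
w2 = in1 ∨ w1 = 1 ∨ 0 = 1
w3 = w2 ∧ w1 = 1 ∧ 0 = 0
w4 = w3 ∧ w2 = 0 ∧ 1 = 0
So w4 = 0 as required.

in0=0, in1=1, in2=0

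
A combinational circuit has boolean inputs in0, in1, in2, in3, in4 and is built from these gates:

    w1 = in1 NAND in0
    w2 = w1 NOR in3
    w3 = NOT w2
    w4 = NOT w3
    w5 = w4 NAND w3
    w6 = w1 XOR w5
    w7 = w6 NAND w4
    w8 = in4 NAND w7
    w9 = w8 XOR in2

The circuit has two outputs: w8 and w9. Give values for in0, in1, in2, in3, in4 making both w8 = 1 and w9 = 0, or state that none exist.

in0=1, in1=0, in2=1, in3=1, in4=0

Check with in0=1, in1=0, in2=1, in3=1, in4=0:
w1 = in1 NAND in0 = 0 NAND 1 = 1
w2 = w1 NOR in3 = 1 NOR 1 = 0
w3 = NOT w2 = NOT 0 = 1
w4 = NOT w3 = NOT 1 = 0
w5 = w4 NAND w3 = 0 NAND 1 = 1
w6 = w1 XOR w5 = 1 XOR 1 = 0
w7 = w6 NAND w4 = 0 NAND 0 = 1
w8 = in4 NAND w7 = 0 NAND 1 = 1
w9 = w8 XOR in2 = 1 XOR 1 = 0
So w8 = 1 and w9 = 0.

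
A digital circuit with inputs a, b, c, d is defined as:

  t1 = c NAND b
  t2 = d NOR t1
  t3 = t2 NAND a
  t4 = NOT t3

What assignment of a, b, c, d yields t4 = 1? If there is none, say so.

Check with a=1 b=1 c=1 d=0:
t1 = c NAND b = 1 NAND 1 = 0
t2 = d NOR t1 = 0 NOR 0 = 1
t3 = t2 NAND a = 1 NAND 1 = 0
t4 = NOT t3 = NOT 0 = 1
So t4 = 1 as required.

a=1 b=1 c=1 d=0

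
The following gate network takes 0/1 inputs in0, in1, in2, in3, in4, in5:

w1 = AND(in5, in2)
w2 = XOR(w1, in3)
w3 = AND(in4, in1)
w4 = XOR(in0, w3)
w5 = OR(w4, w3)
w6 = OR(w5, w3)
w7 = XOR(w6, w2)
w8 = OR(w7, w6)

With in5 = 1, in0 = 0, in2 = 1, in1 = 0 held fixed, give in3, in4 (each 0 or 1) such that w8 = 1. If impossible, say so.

w8 = OR(w7, w6) must be 1, so at least one of w7, w6 is 1.
Check with in5 = 1, in0 = 0, in2 = 1, in1 = 0 and in3=0, in4=0:
w1 = AND(in5, in2) = AND(1, 1) = 1
w2 = XOR(w1, in3) = XOR(1, 0) = 1
w3 = AND(in4, in1) = AND(0, 0) = 0
w4 = XOR(in0, w3) = XOR(0, 0) = 0
w5 = OR(w4, w3) = OR(0, 0) = 0
w6 = OR(w5, w3) = OR(0, 0) = 0
w7 = XOR(w6, w2) = XOR(0, 1) = 1
w8 = OR(w7, w6) = OR(1, 0) = 1
So w8 = 1.

in3=0 in4=0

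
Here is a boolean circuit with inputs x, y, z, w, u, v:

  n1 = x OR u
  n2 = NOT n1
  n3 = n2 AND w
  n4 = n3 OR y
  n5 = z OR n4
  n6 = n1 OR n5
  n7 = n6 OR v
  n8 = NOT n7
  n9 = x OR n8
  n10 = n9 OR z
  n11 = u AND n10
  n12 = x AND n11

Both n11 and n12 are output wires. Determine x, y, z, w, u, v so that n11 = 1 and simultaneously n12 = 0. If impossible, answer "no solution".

x=0, y=1, z=1, w=0, u=1, v=1

Check with x=0, y=1, z=1, w=0, u=1, v=1:
n1 = x OR u = 0 OR 1 = 1
n2 = NOT n1 = NOT 1 = 0
n3 = n2 AND w = 0 AND 0 = 0
n4 = n3 OR y = 0 OR 1 = 1
n5 = z OR n4 = 1 OR 1 = 1
n6 = n1 OR n5 = 1 OR 1 = 1
n7 = n6 OR v = 1 OR 1 = 1
n8 = NOT n7 = NOT 1 = 0
n9 = x OR n8 = 0 OR 0 = 0
n10 = n9 OR z = 0 OR 1 = 1
n11 = u AND n10 = 1 AND 1 = 1
n12 = x AND n11 = 0 AND 1 = 0
So n11 = 1 and n12 = 0.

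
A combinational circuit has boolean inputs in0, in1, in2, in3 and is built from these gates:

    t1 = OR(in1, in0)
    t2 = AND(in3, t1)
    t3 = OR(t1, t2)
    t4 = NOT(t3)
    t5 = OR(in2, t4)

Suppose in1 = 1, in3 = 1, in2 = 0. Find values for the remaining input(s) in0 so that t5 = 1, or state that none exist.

no solution exists

With in1 = 1, in3 = 1, in2 = 0 fixed, none of the 2 settings of in0 give t5 = 1.
For example, with in0=1:
t1 = OR(in1, in0) = OR(1, 1) = 1
t2 = AND(in3, t1) = AND(1, 1) = 1
t3 = OR(t1, t2) = OR(1, 1) = 1
t4 = NOT(t3) = NOT 1 = 0
t5 = OR(in2, t4) = OR(0, 0) = 0
giving t5 = 0 ≠ 1.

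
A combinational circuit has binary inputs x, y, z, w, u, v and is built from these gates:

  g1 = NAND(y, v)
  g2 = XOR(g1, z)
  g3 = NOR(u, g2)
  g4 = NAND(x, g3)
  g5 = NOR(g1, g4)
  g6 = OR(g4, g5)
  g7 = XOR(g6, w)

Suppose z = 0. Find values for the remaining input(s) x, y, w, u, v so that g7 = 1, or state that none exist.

x=0, y=0, w=0, u=0, v=0

g7 = XOR(g6, w) must be 1, so g6 and w differ.
Check with z = 0 and x=0, y=0, w=0, u=0, v=0:
g1 = NAND(y, v) = NAND(0, 0) = 1
g2 = XOR(g1, z) = XOR(1, 0) = 1
g3 = NOR(u, g2) = NOR(0, 1) = 0
g4 = NAND(x, g3) = NAND(0, 0) = 1
g5 = NOR(g1, g4) = NOR(1, 1) = 0
g6 = OR(g4, g5) = OR(1, 0) = 1
g7 = XOR(g6, w) = XOR(1, 0) = 1
So g7 = 1.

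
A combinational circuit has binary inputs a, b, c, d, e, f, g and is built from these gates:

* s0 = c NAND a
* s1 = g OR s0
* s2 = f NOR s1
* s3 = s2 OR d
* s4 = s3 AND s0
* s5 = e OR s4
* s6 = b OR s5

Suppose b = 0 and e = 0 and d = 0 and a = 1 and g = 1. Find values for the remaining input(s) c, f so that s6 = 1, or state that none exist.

no solution exists

With b = 0 and e = 0 and d = 0 and a = 1 and g = 1 fixed, none of the 4 settings of c, f give s6 = 1.
For example, with c=1, f=1:
s0 = c NAND a = 1 NAND 1 = 0
s1 = g OR s0 = 1 OR 0 = 1
s2 = f NOR s1 = 1 NOR 1 = 0
s3 = s2 OR d = 0 OR 0 = 0
s4 = s3 AND s0 = 0 AND 0 = 0
s5 = e OR s4 = 0 OR 0 = 0
s6 = b OR s5 = 0 OR 0 = 0
giving s6 = 0 ≠ 1.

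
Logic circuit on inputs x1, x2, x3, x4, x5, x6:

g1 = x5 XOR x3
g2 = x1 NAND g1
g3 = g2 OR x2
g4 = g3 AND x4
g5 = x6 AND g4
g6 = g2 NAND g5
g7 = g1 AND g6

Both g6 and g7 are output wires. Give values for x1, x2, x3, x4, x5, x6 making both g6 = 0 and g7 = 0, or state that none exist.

Check with x1=1, x2=1, x3=1, x4=1, x5=1, x6=1:
g1 = x5 XOR x3 = 1 XOR 1 = 0
g2 = x1 NAND g1 = 1 NAND 0 = 1
g3 = g2 OR x2 = 1 OR 1 = 1
g4 = g3 AND x4 = 1 AND 1 = 1
g5 = x6 AND g4 = 1 AND 1 = 1
g6 = g2 NAND g5 = 1 NAND 1 = 0
g7 = g1 AND g6 = 0 AND 0 = 0
So g6 = 0 and g7 = 0.

x1=1, x2=1, x3=1, x4=1, x5=1, x6=1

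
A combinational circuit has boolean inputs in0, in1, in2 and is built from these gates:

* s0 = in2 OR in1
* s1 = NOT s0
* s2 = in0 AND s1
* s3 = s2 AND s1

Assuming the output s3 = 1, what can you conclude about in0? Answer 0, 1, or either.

1

s3 = s2 AND s1 must be 1, so both s2 = 1 and s1 = 1.
Every assignment with s3 = 1 has in0 = 1; there are 1 such assignment(s).
  in0=1, in1=0, in2=0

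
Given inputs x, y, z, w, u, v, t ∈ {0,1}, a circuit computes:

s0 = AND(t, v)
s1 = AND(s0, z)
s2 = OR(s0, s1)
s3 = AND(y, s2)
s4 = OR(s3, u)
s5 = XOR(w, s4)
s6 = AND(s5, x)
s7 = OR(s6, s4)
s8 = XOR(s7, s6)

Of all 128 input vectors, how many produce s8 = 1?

s8 = XOR(s7, s6) must be 1, so s7 and s6 differ.
Enumerating the 128 input combinations, 54 give s8 = 1 and 74 give s8 = 0.

54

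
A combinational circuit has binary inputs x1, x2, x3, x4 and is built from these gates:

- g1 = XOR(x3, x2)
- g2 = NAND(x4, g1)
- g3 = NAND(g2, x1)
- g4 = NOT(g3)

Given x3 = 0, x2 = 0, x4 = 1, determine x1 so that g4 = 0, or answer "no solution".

x1=0

g4 = NOT(g3) must be 0, so g3 = 1.
Check with x3 = 0, x2 = 0, x4 = 1 and x1=0:
g1 = XOR(x3, x2) = XOR(0, 0) = 0
g2 = NAND(x4, g1) = NAND(1, 0) = 1
g3 = NAND(g2, x1) = NAND(1, 0) = 1
g4 = NOT(g3) = NOT 1 = 0
So g4 = 0.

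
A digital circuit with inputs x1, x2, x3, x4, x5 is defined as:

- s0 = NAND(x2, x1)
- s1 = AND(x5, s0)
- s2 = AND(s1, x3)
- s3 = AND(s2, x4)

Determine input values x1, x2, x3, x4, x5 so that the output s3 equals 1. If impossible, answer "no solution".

x1=1, x2=0, x3=1, x4=1, x5=1

s3 = AND(s2, x4) must be 1, so both s2 = 1 and x4 = 1.
s2 = AND(s1, x3) must be 1, so both s1 = 1 and x3 = 1.
Check with x1=1, x2=0, x3=1, x4=1, x5=1:
s0 = NAND(x2, x1) = NAND(0, 1) = 1
s1 = AND(x5, s0) = AND(1, 1) = 1
s2 = AND(s1, x3) = AND(1, 1) = 1
s3 = AND(s2, x4) = AND(1, 1) = 1
So s3 = 1 as required.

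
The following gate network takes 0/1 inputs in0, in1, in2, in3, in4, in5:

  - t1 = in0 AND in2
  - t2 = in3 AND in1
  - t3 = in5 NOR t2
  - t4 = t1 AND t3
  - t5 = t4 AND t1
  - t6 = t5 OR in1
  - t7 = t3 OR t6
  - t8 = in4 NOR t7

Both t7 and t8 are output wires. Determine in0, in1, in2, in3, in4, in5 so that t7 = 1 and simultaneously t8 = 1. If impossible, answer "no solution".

Across all 64 input combinations, none give both t7 = 1 and t8 = 1.

no solution exists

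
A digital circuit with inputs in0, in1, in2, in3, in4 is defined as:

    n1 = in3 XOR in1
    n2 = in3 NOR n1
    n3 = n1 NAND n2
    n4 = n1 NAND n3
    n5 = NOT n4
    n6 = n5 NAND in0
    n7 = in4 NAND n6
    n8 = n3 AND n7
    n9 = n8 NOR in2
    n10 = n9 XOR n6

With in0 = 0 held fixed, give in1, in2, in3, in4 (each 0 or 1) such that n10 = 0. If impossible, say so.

n10 = n9 XOR n6 must be 0, so n9 and n6 are equal.
Check with in0 = 0 and in1=1, in2=0, in3=1, in4=1:
n1 = in3 XOR in1 = 1 XOR 1 = 0
n2 = in3 NOR n1 = 1 NOR 0 = 0
n3 = n1 NAND n2 = 0 NAND 0 = 1
n4 = n1 NAND n3 = 0 NAND 1 = 1
n5 = NOT n4 = NOT 1 = 0
n6 = n5 NAND in0 = 0 NAND 0 = 1
n7 = in4 NAND n6 = 1 NAND 1 = 0
n8 = n3 AND n7 = 1 AND 0 = 0
n9 = n8 NOR in2 = 0 NOR 0 = 1
n10 = n9 XOR n6 = 1 XOR 1 = 0
So n10 = 0.

in1=1 in2=0 in3=1 in4=1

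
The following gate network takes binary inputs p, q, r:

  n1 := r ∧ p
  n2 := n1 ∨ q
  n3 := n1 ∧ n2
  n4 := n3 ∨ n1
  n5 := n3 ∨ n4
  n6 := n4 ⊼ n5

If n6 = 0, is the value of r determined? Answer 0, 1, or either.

1

n6 = n4 ⊼ n5 must be 0, so both n4 = 1 and n5 = 1.
n4 = n3 ∨ n1 must be 1, so at least one of n3, n1 is 1.
n5 = n3 ∨ n4 must be 1, so at least one of n3, n4 is 1.
Every assignment with n6 = 0 has r = 1; there are 2 such assignment(s).
  p=1, q=0, r=1
  p=1, q=1, r=1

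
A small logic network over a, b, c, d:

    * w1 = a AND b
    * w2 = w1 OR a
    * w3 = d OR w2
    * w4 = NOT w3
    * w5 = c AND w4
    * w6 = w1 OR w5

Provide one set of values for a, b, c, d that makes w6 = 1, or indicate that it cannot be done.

a=1 b=1 c=0 d=1

w6 = w1 OR w5 must be 1, so at least one of w1, w5 is 1.
Check with a=1 b=1 c=0 d=1:
w1 = a AND b = 1 AND 1 = 1
w2 = w1 OR a = 1 OR 1 = 1
w3 = d OR w2 = 1 OR 1 = 1
w4 = NOT w3 = NOT 1 = 0
w5 = c AND w4 = 0 AND 0 = 0
w6 = w1 OR w5 = 1 OR 0 = 1
So w6 = 1 as required.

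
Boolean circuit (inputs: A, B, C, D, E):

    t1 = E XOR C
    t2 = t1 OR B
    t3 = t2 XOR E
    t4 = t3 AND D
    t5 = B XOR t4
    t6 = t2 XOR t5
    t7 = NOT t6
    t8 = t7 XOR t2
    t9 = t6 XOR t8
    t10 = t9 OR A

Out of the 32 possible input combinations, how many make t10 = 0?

t10 = t9 OR A must be 0, so both t9 = 0 and A = 0.
Enumerating the 32 input combinations, 12 give t10 = 0 and 20 give t10 = 1.

12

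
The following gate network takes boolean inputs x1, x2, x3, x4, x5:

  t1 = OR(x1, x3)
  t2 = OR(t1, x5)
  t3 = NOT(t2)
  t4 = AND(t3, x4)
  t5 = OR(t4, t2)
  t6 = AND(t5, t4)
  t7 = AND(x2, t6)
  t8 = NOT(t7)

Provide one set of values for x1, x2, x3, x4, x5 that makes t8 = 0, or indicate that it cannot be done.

t8 = NOT(t7) must be 0, so t7 = 1.
t7 = AND(x2, t6) must be 1, so both x2 = 1 and t6 = 1.
t6 = AND(t5, t4) must be 1, so both t5 = 1 and t4 = 1.
Check with x1=0, x2=1, x3=0, x4=1, x5=0:
t1 = OR(x1, x3) = OR(0, 0) = 0
t2 = OR(t1, x5) = OR(0, 0) = 0
t3 = NOT(t2) = NOT 0 = 1
t4 = AND(t3, x4) = AND(1, 1) = 1
t5 = OR(t4, t2) = OR(1, 0) = 1
t6 = AND(t5, t4) = AND(1, 1) = 1
t7 = AND(x2, t6) = AND(1, 1) = 1
t8 = NOT(t7) = NOT 1 = 0
So t8 = 0 as required.

x1=0, x2=1, x3=0, x4=1, x5=0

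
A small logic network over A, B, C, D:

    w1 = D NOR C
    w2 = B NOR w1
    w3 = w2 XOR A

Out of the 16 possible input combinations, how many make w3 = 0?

w3 = w2 XOR A must be 0, so w2 and A are equal.
Enumerating the 16 input combinations, 8 give w3 = 0 and 8 give w3 = 1.

8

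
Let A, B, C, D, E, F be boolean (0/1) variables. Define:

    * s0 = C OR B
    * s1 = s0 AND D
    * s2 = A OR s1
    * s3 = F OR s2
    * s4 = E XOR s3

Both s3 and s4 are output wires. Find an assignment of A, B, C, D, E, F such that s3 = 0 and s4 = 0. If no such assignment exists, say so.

A=0, B=0, C=1, D=0, E=0, F=0

Check with A=0, B=0, C=1, D=0, E=0, F=0:
s0 = C OR B = 1 OR 0 = 1
s1 = s0 AND D = 1 AND 0 = 0
s2 = A OR s1 = 0 OR 0 = 0
s3 = F OR s2 = 0 OR 0 = 0
s4 = E XOR s3 = 0 XOR 0 = 0
So s3 = 0 and s4 = 0.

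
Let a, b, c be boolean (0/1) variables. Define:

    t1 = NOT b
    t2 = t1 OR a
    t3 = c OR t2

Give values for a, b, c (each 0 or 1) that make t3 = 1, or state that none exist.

Check with a=1, b=0, c=0:
t1 = NOT b = NOT 0 = 1
t2 = t1 OR a = 1 OR 1 = 1
t3 = c OR t2 = 0 OR 1 = 1
So t3 = 1 as required.

a=1, b=0, c=0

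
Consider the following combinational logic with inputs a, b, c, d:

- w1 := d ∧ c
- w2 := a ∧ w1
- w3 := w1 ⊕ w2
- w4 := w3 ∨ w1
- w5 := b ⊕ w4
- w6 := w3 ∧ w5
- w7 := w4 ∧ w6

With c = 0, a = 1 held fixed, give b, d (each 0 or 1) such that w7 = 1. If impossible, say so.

no solution exists

With c = 0, a = 1 fixed, none of the 4 settings of b, d give w7 = 1.
For example, with b=0, d=1:
w1 = d ∧ c = 1 ∧ 0 = 0
w2 = a ∧ w1 = 1 ∧ 0 = 0
w3 = w1 ⊕ w2 = 0 ⊕ 0 = 0
w4 = w3 ∨ w1 = 0 ∨ 0 = 0
w5 = b ⊕ w4 = 0 ⊕ 0 = 0
w6 = w3 ∧ w5 = 0 ∧ 0 = 0
w7 = w4 ∧ w6 = 0 ∧ 0 = 0
giving w7 = 0 ≠ 1.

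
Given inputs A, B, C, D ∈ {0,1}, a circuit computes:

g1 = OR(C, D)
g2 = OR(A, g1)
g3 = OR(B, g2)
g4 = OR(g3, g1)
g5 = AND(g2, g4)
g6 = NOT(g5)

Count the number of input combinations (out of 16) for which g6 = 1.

2

g6 = NOT(g5) must be 1, so g5 = 0.
g5 = AND(g2, g4) must be 0, so at least one of g2, g4 is 0.
Satisfying assignments:
  A=0, B=0, C=0, D=0
  A=0, B=1, C=0, D=0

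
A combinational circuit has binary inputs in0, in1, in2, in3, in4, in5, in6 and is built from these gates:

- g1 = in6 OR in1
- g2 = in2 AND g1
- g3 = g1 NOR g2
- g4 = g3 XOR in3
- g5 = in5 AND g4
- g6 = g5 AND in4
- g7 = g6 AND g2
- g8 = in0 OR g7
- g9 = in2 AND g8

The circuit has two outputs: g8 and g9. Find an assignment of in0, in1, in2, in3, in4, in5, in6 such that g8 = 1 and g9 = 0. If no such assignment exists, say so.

in0=1 in1=0 in2=0 in3=1 in4=1 in5=0 in6=0

Check with in0=1 in1=0 in2=0 in3=1 in4=1 in5=0 in6=0:
g1 = in6 OR in1 = 0 OR 0 = 0
g2 = in2 AND g1 = 0 AND 0 = 0
g3 = g1 NOR g2 = 0 NOR 0 = 1
g4 = g3 XOR in3 = 1 XOR 1 = 0
g5 = in5 AND g4 = 0 AND 0 = 0
g6 = g5 AND in4 = 0 AND 1 = 0
g7 = g6 AND g2 = 0 AND 0 = 0
g8 = in0 OR g7 = 1 OR 0 = 1
g9 = in2 AND g8 = 0 AND 1 = 0
So g8 = 1 and g9 = 0.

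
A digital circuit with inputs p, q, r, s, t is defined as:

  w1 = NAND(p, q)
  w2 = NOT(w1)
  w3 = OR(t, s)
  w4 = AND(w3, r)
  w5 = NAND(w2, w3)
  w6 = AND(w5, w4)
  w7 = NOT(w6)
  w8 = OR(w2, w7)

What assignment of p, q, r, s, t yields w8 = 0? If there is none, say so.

p=0, q=1, r=1, s=1, t=0

w8 = OR(w2, w7) must be 0, so both w2 = 0 and w7 = 0.
w2 = NOT(w1) must be 0, so w1 = 1.
w7 = NOT(w6) must be 0, so w6 = 1.
Check with p=0, q=1, r=1, s=1, t=0:
w1 = NAND(p, q) = NAND(0, 1) = 1
w2 = NOT(w1) = NOT 1 = 0
w3 = OR(t, s) = OR(0, 1) = 1
w4 = AND(w3, r) = AND(1, 1) = 1
w5 = NAND(w2, w3) = NAND(0, 1) = 1
w6 = AND(w5, w4) = AND(1, 1) = 1
w7 = NOT(w6) = NOT 1 = 0
w8 = OR(w2, w7) = OR(0, 0) = 0
So w8 = 0 as required.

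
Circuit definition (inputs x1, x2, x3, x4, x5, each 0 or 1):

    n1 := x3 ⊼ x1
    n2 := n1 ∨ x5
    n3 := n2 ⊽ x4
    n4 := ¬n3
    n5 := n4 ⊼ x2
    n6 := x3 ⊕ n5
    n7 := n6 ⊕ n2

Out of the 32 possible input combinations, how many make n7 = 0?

17

n7 = n6 ⊕ n2 must be 0, so n6 and n2 are equal.
Enumerating the 32 input combinations, 17 give n7 = 0 and 15 give n7 = 1.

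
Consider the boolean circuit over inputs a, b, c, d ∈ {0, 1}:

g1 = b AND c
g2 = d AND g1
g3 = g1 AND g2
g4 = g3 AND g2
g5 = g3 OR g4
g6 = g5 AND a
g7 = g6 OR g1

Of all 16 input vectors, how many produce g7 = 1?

4

g7 = g6 OR g1 must be 1, so at least one of g6, g1 is 1.
Satisfying assignments:
  a=0, b=1, c=1, d=0
  a=0, b=1, c=1, d=1
  a=1, b=1, c=1, d=0
  a=1, b=1, c=1, d=1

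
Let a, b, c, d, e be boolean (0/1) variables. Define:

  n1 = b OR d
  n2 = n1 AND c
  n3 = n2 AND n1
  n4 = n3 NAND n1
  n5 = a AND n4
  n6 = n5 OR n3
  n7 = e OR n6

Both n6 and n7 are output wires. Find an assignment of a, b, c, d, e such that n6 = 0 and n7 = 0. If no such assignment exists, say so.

a=0, b=1, c=0, d=1, e=0

Check with a=0, b=1, c=0, d=1, e=0:
n1 = b OR d = 1 OR 1 = 1
n2 = n1 AND c = 1 AND 0 = 0
n3 = n2 AND n1 = 0 AND 1 = 0
n4 = n3 NAND n1 = 0 NAND 1 = 1
n5 = a AND n4 = 0 AND 1 = 0
n6 = n5 OR n3 = 0 OR 0 = 0
n7 = e OR n6 = 0 OR 0 = 0
So n6 = 0 and n7 = 0.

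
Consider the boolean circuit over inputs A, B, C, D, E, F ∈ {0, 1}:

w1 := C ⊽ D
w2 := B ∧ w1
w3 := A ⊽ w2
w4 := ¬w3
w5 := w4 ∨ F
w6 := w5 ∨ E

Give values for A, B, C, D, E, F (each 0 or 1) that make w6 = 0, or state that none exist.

w6 = w5 ∨ E must be 0, so both w5 = 0 and E = 0.
w5 = w4 ∨ F must be 0, so both w4 = 0 and F = 0.
Check with A=0, B=1, C=1, D=1, E=0, F=0:
w1 = C ⊽ D = 1 ⊽ 1 = 0
w2 = B ∧ w1 = 1 ∧ 0 = 0
w3 = A ⊽ w2 = 0 ⊽ 0 = 1
w4 = ¬w3 = ¬1 = 0
w5 = w4 ∨ F = 0 ∨ 0 = 0
w6 = w5 ∨ E = 0 ∨ 0 = 0
So w6 = 0 as required.

A=0, B=1, C=1, D=1, E=0, F=0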